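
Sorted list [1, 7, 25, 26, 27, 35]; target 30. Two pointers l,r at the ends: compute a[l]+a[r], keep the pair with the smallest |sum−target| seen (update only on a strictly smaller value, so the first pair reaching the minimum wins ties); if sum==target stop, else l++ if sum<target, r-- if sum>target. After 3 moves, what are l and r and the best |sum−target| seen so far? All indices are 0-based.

[0,5] 1+35=36 d=6 * → r--
[0,4] 1+27=28 d=2 * → l++
[1,4] 7+27=34 d=4 → r--

l=1, r=3, best |Δ|=2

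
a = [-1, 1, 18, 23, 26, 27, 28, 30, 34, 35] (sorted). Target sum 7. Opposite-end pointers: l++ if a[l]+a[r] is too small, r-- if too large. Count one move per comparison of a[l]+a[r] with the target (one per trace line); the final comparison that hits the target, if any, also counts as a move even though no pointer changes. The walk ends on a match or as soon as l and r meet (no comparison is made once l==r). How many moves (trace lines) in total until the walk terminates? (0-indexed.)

[0,9] -1+35=34 >7 → r--
[0,8] -1+34=33 >7 → r--
[0,7] -1+30=29 >7 → r--
[0,6] -1+28=27 >7 → r--
[0,5] -1+27=26 >7 → r--
[0,4] -1+26=25 >7 → r--
[0,3] -1+23=22 >7 → r--
[0,2] -1+18=17 >7 → r--
[0,1] -1+1=0 <7 → l++

9 moves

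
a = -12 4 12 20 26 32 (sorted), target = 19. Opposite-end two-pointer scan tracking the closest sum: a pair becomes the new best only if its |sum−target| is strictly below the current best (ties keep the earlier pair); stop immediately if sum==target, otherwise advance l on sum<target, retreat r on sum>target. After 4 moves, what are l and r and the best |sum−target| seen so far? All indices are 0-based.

l=1, r=2, best |Δ|=1

l=0 r=5: -12+32=20 d=1 *, r--
l=0 r=4: -12+26=14 d=5, l++
l=1 r=4: 4+26=30 d=11, r--
l=1 r=3: 4+20=24 d=5, r--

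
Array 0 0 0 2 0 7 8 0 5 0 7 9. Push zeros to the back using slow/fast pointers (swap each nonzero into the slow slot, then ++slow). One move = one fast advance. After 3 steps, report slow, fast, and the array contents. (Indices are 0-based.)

slow=0, fast=3, a=[0, 0, 0, 2, 0, 7, 8, 0, 5, 0, 7, 9]

slow=0 fast=0: a[fast]=0, fast++
slow=0 fast=1: a[fast]=0, fast++
slow=0 fast=2: a[fast]=0, fast++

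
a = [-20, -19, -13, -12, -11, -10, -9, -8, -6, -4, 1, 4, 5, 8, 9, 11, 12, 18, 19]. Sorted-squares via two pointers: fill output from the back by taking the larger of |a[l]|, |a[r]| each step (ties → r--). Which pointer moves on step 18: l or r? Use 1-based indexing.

l

[1,19] |-20|>|19| out[19]=400 → l++
[2,19] |-19|<=|19| out[18]=361 → r--
[2,18] |-19|>|18| out[17]=361 → l++
[3,18] |-13|<=|18| out[16]=324 → r--
[3,17] |-13|>|12| out[15]=169 → l++
[4,17] |-12|<=|12| out[14]=144 → r--
[4,16] |-12|>|11| out[13]=144 → l++
[5,16] |-11|<=|11| out[12]=121 → r--
[5,15] |-11|>|9| out[11]=121 → l++
[6,15] |-10|>|9| out[10]=100 → l++
[7,15] |-9|<=|9| out[9]=81 → r--
[7,14] |-9|>|8| out[8]=81 → l++
[8,14] |-8|<=|8| out[7]=64 → r--
[8,13] |-8|>|5| out[6]=64 → l++
[9,13] |-6|>|5| out[5]=36 → l++
[10,13] |-4|<=|5| out[4]=25 → r--
[10,12] |-4|<=|4| out[3]=16 → r--
[10,11] |-4|>|1| out[2]=16 → l++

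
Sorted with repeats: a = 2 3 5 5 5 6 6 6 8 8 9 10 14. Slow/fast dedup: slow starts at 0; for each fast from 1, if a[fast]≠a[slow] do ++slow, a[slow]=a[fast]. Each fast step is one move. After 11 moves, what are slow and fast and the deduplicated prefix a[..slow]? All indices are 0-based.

(s=0,f=1) a[fast]=3≠a[slow]=2 write a[1]=3 → slow++,fast++
(s=1,f=2) a[fast]=5≠a[slow]=3 write a[2]=5 → slow++,fast++
(s=2,f=3) a[fast]=5=a[slow] dup → fast++
(s=2,f=4) a[fast]=5=a[slow] dup → fast++
(s=2,f=5) a[fast]=6≠a[slow]=5 write a[3]=6 → slow++,fast++
(s=3,f=6) a[fast]=6=a[slow] dup → fast++
(s=3,f=7) a[fast]=6=a[slow] dup → fast++
(s=3,f=8) a[fast]=8≠a[slow]=6 write a[4]=8 → slow++,fast++
(s=4,f=9) a[fast]=8=a[slow] dup → fast++
(s=4,f=10) a[fast]=9≠a[slow]=8 write a[5]=9 → slow++,fast++
(s=5,f=11) a[fast]=10≠a[slow]=9 write a[6]=10 → slow++,fast++

slow=6, fast=12, prefix=[2, 3, 5, 6, 8, 9, 10]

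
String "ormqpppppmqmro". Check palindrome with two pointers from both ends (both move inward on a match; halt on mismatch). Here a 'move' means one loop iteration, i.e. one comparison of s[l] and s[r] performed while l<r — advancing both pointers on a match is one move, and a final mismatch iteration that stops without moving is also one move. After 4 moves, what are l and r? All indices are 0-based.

l=4, r=9

l=0 r=13: 'o'=='o', l++,r--
l=1 r=12: 'r'=='r', l++,r--
l=2 r=11: 'm'=='m', l++,r--
l=3 r=10: 'q'=='q', l++,r--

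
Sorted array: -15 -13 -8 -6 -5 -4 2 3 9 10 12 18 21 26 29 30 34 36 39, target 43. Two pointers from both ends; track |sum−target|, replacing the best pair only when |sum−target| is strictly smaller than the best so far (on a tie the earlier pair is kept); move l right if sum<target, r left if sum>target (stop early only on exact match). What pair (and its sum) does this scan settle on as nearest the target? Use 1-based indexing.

pair (9, 34) with sum 43 (|Δ|=0)

[1,19] -15+39=24 d=19 * → l++
[2,19] -13+39=26 d=17 * → l++
[3,19] -8+39=31 d=12 * → l++
[4,19] -6+39=33 d=10 * → l++
[5,19] -5+39=34 d=9 * → l++
[6,19] -4+39=35 d=8 * → l++
[7,19] 2+39=41 d=2 * → l++
[8,19] 3+39=42 d=1 * → l++
[9,19] 9+39=48 d=5 → r--
[9,18] 9+36=45 d=2 → r--
[9,17] 9+34=43 d=0 * → stop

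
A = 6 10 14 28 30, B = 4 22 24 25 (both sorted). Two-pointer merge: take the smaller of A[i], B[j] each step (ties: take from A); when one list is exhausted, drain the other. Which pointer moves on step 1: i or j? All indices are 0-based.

[i=0,j=0] A[i]=6>B[j]=4 take 4 → j++

j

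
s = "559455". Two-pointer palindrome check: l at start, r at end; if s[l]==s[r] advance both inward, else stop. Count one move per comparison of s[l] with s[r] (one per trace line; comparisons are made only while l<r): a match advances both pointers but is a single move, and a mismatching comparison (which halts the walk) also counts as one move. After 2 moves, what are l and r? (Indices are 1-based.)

l=3, r=4

[1,6] '5'=='5' → l++,r--
[2,5] '5'=='5' → l++,r--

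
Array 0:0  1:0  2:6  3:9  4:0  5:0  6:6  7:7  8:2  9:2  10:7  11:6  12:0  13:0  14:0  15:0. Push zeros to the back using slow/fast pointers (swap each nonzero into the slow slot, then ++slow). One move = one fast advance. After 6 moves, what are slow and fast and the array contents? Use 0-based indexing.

slow=0 fast=0: a[fast]=0, fast++
slow=0 fast=1: a[fast]=0, fast++
slow=0 fast=2: a[fast]=6≠0 swap→a[0]=6, slow++,fast++
slow=1 fast=3: a[fast]=9≠0 swap→a[1]=9, slow++,fast++
slow=2 fast=4: a[fast]=0, fast++
slow=2 fast=5: a[fast]=0, fast++

slow=2, fast=6, a=[6, 9, 0, 0, 0, 0, 6, 7, 2, 2, 7, 6, 0, 0, 0, 0]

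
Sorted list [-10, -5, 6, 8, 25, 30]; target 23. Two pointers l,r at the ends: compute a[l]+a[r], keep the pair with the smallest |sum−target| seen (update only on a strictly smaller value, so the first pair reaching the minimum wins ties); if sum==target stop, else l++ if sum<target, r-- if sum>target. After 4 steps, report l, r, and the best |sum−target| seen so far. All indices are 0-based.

[0,5] -10+30=20 d=3 * → l++
[1,5] -5+30=25 d=2 * → r--
[1,4] -5+25=20 d=3 → l++
[2,4] 6+25=31 d=8 → r--

l=2, r=3, best |Δ|=2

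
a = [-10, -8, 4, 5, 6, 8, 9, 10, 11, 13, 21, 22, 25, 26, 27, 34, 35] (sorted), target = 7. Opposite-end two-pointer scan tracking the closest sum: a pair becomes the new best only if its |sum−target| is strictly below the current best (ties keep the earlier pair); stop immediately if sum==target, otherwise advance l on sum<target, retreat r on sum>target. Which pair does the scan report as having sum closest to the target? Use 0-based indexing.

pair (-8, 13) with sum 5 (|Δ|=2)

l=0 r=16: -10+35=25 d=18 *, r--
l=0 r=15: -10+34=24 d=17 *, r--
l=0 r=14: -10+27=17 d=10 *, r--
l=0 r=13: -10+26=16 d=9 *, r--
l=0 r=12: -10+25=15 d=8 *, r--
l=0 r=11: -10+22=12 d=5 *, r--
l=0 r=10: -10+21=11 d=4 *, r--
l=0 r=9: -10+13=3 d=4, l++
l=1 r=9: -8+13=5 d=2 *, l++
l=2 r=9: 4+13=17 d=10, r--
l=2 r=8: 4+11=15 d=8, r--
l=2 r=7: 4+10=14 d=7, r--
l=2 r=6: 4+9=13 d=6, r--
l=2 r=5: 4+8=12 d=5, r--
l=2 r=4: 4+6=10 d=3, r--
l=2 r=3: 4+5=9 d=2, r--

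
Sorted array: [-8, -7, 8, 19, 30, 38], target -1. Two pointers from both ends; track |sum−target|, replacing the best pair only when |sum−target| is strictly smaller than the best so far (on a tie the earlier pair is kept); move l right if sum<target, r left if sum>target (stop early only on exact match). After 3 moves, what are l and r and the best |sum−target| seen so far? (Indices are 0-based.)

[0,5] -8+38=30 d=31 * → r--
[0,4] -8+30=22 d=23 * → r--
[0,3] -8+19=11 d=12 * → r--

l=0, r=2, best |Δ|=12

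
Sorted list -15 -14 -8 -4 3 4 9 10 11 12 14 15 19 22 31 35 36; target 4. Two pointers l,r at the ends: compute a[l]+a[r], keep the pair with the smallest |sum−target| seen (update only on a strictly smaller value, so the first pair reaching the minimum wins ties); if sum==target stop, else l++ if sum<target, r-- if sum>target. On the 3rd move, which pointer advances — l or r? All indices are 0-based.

l=0 r=16: -15+36=21 d=17 *, r--
l=0 r=15: -15+35=20 d=16 *, r--
l=0 r=14: -15+31=16 d=12 *, r--

r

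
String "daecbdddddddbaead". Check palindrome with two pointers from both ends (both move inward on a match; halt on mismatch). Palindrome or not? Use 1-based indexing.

[1,17] 'd'=='d' → l++,r--
[2,16] 'a'=='a' → l++,r--
[3,15] 'e'=='e' → l++,r--
[4,14] 'c'!='a' → stop

not a palindrome (mismatch at 4,14)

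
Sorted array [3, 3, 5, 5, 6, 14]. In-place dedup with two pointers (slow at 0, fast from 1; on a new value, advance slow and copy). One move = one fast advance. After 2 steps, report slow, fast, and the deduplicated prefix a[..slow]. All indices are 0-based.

slow=1, fast=3, prefix=[3, 5]

slow=0 fast=1: a[fast]=3=a[slow] dup, fast++
slow=0 fast=2: a[fast]=5≠a[slow]=3 write a[1]=5, slow++,fast++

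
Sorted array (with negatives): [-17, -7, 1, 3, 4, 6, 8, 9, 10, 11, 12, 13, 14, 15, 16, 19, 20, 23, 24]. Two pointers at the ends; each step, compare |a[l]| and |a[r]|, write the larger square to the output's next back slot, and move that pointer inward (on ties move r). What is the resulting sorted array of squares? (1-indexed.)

[1, 9, 16, 36, 49, 64, 81, 100, 121, 144, 169, 196, 225, 256, 289, 361, 400, 529, 576]

[1,19] |-17|<=|24| out[19]=576 → r--
[1,18] |-17|<=|23| out[18]=529 → r--
[1,17] |-17|<=|20| out[17]=400 → r--
[1,16] |-17|<=|19| out[16]=361 → r--
[1,15] |-17|>|16| out[15]=289 → l++
[2,15] |-7|<=|16| out[14]=256 → r--
[2,14] |-7|<=|15| out[13]=225 → r--
[2,13] |-7|<=|14| out[12]=196 → r--
[2,12] |-7|<=|13| out[11]=169 → r--
[2,11] |-7|<=|12| out[10]=144 → r--
[2,10] |-7|<=|11| out[9]=121 → r--
[2,9] |-7|<=|10| out[8]=100 → r--
[2,8] |-7|<=|9| out[7]=81 → r--
[2,7] |-7|<=|8| out[6]=64 → r--
[2,6] |-7|>|6| out[5]=49 → l++
[3,6] |1|<=|6| out[4]=36 → r--
[3,5] |1|<=|4| out[3]=16 → r--
[3,4] |1|<=|3| out[2]=9 → r--
[3,3] |1|<=|1| out[1]=1 → r--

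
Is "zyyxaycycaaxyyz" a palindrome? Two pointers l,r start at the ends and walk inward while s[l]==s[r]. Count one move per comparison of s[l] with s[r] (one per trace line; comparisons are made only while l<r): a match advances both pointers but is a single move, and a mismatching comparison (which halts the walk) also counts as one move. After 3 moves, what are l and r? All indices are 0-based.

l=3, r=11

l=0 r=14: 'z'=='z', l++,r--
l=1 r=13: 'y'=='y', l++,r--
l=2 r=12: 'y'=='y', l++,r--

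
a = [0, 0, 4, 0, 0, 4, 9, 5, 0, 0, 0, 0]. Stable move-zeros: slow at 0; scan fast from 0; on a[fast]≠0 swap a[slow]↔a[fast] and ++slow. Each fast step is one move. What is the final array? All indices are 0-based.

[4, 4, 9, 5, 0, 0, 0, 0, 0, 0, 0, 0]

(s=0,f=0) a[fast]=0 → fast++
(s=0,f=1) a[fast]=0 → fast++
(s=0,f=2) a[fast]=4≠0 swap→a[0]=4 → slow++,fast++
(s=1,f=3) a[fast]=0 → fast++
(s=1,f=4) a[fast]=0 → fast++
(s=1,f=5) a[fast]=4≠0 swap→a[1]=4 → slow++,fast++
(s=2,f=6) a[fast]=9≠0 swap→a[2]=9 → slow++,fast++
(s=3,f=7) a[fast]=5≠0 swap→a[3]=5 → slow++,fast++
(s=4,f=8) a[fast]=0 → fast++
(s=4,f=9) a[fast]=0 → fast++
(s=4,f=10) a[fast]=0 → fast++
(s=4,f=11) a[fast]=0 → fast++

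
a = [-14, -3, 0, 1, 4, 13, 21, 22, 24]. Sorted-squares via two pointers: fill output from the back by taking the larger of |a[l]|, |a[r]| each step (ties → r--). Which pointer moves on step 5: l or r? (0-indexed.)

r

l=0 r=8: |-14|<=|24| out[8]=576, r--
l=0 r=7: |-14|<=|22| out[7]=484, r--
l=0 r=6: |-14|<=|21| out[6]=441, r--
l=0 r=5: |-14|>|13| out[5]=196, l++
l=1 r=5: |-3|<=|13| out[4]=169, r--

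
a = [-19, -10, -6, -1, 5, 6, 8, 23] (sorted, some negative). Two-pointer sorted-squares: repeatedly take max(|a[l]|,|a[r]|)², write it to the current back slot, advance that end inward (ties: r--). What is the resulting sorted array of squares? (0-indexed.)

l=0 r=7: |-19|<=|23| out[7]=529, r--
l=0 r=6: |-19|>|8| out[6]=361, l++
l=1 r=6: |-10|>|8| out[5]=100, l++
l=2 r=6: |-6|<=|8| out[4]=64, r--
l=2 r=5: |-6|<=|6| out[3]=36, r--
l=2 r=4: |-6|>|5| out[2]=36, l++
l=3 r=4: |-1|<=|5| out[1]=25, r--
l=3 r=3: |-1|<=|-1| out[0]=1, r--

[1, 25, 36, 36, 64, 100, 361, 529]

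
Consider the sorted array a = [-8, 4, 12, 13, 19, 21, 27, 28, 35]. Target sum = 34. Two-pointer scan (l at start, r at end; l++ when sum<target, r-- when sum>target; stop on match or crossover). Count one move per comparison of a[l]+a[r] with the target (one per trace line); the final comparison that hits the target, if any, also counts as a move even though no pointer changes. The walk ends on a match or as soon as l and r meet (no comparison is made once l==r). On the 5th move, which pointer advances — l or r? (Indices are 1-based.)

r

l=1 r=9: -8+35=27 <34, l++
l=2 r=9: 4+35=39 >34, r--
l=2 r=8: 4+28=32 <34, l++
l=3 r=8: 12+28=40 >34, r--
l=3 r=7: 12+27=39 >34, r--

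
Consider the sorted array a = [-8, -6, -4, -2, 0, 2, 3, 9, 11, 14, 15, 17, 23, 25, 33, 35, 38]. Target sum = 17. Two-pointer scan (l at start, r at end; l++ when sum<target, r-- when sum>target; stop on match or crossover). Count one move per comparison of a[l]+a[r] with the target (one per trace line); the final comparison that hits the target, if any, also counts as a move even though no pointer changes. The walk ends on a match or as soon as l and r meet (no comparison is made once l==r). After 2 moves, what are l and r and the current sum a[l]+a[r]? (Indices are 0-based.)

[0,16] -8+38=30 >17 → r--
[0,15] -8+35=27 >17 → r--

l=0, r=14, sum=25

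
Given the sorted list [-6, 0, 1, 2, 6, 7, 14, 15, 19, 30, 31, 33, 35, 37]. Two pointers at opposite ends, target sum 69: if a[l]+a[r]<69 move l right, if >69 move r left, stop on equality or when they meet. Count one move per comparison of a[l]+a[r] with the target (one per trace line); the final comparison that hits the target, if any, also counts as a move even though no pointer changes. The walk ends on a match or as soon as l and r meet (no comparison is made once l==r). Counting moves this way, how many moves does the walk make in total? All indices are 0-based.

13 moves

[0,13] -6+37=31 <69 → l++
[1,13] 0+37=37 <69 → l++
[2,13] 1+37=38 <69 → l++
[3,13] 2+37=39 <69 → l++
[4,13] 6+37=43 <69 → l++
[5,13] 7+37=44 <69 → l++
[6,13] 14+37=51 <69 → l++
[7,13] 15+37=52 <69 → l++
[8,13] 19+37=56 <69 → l++
[9,13] 30+37=67 <69 → l++
[10,13] 31+37=68 <69 → l++
[11,13] 33+37=70 >69 → r--
[11,12] 33+35=68 <69 → l++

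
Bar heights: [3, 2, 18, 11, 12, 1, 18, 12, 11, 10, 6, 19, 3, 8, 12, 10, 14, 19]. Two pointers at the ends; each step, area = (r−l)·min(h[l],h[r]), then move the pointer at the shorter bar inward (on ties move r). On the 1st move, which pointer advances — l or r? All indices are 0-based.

l

l=0 r=17: min(3,19)*17=51 best=51 *, l++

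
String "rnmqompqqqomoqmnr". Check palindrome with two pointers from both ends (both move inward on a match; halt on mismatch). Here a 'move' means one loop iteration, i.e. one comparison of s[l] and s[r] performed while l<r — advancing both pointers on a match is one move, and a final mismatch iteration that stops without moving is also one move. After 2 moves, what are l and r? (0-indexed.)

[0,16] 'r'=='r' → l++,r--
[1,15] 'n'=='n' → l++,r--

l=2, r=14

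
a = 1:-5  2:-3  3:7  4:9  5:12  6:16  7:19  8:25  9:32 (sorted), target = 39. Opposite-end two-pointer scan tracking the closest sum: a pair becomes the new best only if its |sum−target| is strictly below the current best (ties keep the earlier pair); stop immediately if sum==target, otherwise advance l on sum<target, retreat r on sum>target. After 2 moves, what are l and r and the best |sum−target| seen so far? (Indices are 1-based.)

l=1 r=9: -5+32=27 d=12 *, l++
l=2 r=9: -3+32=29 d=10 *, l++

l=3, r=9, best |Δ|=10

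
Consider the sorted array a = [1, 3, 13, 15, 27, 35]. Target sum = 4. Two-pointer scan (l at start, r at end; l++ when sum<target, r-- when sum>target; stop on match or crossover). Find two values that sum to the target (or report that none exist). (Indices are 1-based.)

[1,6] 1+35=36 >4 → r--
[1,5] 1+27=28 >4 → r--
[1,4] 1+15=16 >4 → r--
[1,3] 1+13=14 >4 → r--
[1,2] 1+3=4 → found

(1, 3)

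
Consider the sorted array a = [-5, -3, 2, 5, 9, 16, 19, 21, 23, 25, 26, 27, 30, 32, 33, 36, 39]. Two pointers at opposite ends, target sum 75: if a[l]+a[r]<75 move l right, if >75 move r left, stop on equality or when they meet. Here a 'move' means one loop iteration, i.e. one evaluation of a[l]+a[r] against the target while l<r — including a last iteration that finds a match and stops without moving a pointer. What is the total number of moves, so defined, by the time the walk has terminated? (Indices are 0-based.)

16 moves

[0,16] -5+39=34 <75 → l++
[1,16] -3+39=36 <75 → l++
[2,16] 2+39=41 <75 → l++
[3,16] 5+39=44 <75 → l++
[4,16] 9+39=48 <75 → l++
[5,16] 16+39=55 <75 → l++
[6,16] 19+39=58 <75 → l++
[7,16] 21+39=60 <75 → l++
[8,16] 23+39=62 <75 → l++
[9,16] 25+39=64 <75 → l++
[10,16] 26+39=65 <75 → l++
[11,16] 27+39=66 <75 → l++
[12,16] 30+39=69 <75 → l++
[13,16] 32+39=71 <75 → l++
[14,16] 33+39=72 <75 → l++
[15,16] 36+39=75 → found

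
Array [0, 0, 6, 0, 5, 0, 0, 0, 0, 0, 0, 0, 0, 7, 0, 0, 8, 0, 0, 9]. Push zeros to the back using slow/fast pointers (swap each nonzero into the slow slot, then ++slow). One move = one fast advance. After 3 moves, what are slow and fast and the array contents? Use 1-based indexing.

slow=2, fast=4, a=[6, 0, 0, 0, 5, 0, 0, 0, 0, 0, 0, 0, 0, 7, 0, 0, 8, 0, 0, 9]

slow=1 fast=1: a[fast]=0, fast++
slow=1 fast=2: a[fast]=0, fast++
slow=1 fast=3: a[fast]=6≠0 swap→a[1]=6, slow++,fast++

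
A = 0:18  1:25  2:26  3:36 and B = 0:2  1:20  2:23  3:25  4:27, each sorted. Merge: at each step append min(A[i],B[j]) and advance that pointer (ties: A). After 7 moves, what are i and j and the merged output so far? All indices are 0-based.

i=0 j=0: A[i]=18>B[j]=2 take 2, j++
i=0 j=1: A[i]=18<=B[j]=20 take 18, i++
i=1 j=1: A[i]=25>B[j]=20 take 20, j++
i=1 j=2: A[i]=25>B[j]=23 take 23, j++
i=1 j=3: A[i]=25<=B[j]=25 take 25, i++
i=2 j=3: A[i]=26>B[j]=25 take 25, j++
i=2 j=4: A[i]=26<=B[j]=27 take 26, i++

i=3, j=4, merged so far=[2, 18, 20, 23, 25, 25, 26]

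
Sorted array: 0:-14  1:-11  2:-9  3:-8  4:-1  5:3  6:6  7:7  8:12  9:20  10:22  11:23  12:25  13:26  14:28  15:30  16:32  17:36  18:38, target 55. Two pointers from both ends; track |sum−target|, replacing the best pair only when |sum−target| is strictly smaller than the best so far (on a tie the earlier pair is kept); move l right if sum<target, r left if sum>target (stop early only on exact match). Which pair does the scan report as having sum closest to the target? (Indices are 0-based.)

[0,18] -14+38=24 d=31 * → l++
[1,18] -11+38=27 d=28 * → l++
[2,18] -9+38=29 d=26 * → l++
[3,18] -8+38=30 d=25 * → l++
[4,18] -1+38=37 d=18 * → l++
[5,18] 3+38=41 d=14 * → l++
[6,18] 6+38=44 d=11 * → l++
[7,18] 7+38=45 d=10 * → l++
[8,18] 12+38=50 d=5 * → l++
[9,18] 20+38=58 d=3 * → r--
[9,17] 20+36=56 d=1 * → r--
[9,16] 20+32=52 d=3 → l++
[10,16] 22+32=54 d=1 → l++
[11,16] 23+32=55 d=0 * → stop

pair (23, 32) with sum 55 (|Δ|=0)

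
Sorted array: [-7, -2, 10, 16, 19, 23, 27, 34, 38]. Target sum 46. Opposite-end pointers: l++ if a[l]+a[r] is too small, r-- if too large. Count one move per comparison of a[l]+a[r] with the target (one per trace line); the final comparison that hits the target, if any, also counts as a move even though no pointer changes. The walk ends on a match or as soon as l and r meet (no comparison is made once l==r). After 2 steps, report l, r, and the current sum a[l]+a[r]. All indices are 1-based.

l=1 r=9: -7+38=31 <46, l++
l=2 r=9: -2+38=36 <46, l++

l=3, r=9, sum=48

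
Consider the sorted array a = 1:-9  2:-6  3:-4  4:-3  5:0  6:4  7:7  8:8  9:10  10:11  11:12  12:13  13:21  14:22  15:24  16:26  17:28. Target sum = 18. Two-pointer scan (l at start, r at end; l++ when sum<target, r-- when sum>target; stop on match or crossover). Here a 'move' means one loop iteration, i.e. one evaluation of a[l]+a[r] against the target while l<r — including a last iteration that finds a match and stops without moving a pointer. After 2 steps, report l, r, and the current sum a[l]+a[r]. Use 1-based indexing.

l=2, r=16, sum=20

l=1 r=17: -9+28=19 >18, r--
l=1 r=16: -9+26=17 <18, l++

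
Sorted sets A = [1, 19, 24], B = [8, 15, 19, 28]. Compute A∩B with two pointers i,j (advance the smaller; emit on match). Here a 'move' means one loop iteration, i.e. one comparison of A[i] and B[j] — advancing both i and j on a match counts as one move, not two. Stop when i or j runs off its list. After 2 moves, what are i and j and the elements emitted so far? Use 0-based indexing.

i=1, j=1, emitted=[]

i=0 j=0: 1<8, i++
i=1 j=0: 19>8, j++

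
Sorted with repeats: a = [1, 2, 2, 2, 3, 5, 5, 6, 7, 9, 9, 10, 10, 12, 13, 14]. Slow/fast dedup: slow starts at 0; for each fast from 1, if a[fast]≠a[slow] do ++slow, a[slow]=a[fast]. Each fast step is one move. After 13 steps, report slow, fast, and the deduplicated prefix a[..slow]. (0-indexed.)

slow=8, fast=14, prefix=[1, 2, 3, 5, 6, 7, 9, 10, 12]

(s=0,f=1) a[fast]=2≠a[slow]=1 write a[1]=2 → slow++,fast++
(s=1,f=2) a[fast]=2=a[slow] dup → fast++
(s=1,f=3) a[fast]=2=a[slow] dup → fast++
(s=1,f=4) a[fast]=3≠a[slow]=2 write a[2]=3 → slow++,fast++
(s=2,f=5) a[fast]=5≠a[slow]=3 write a[3]=5 → slow++,fast++
(s=3,f=6) a[fast]=5=a[slow] dup → fast++
(s=3,f=7) a[fast]=6≠a[slow]=5 write a[4]=6 → slow++,fast++
(s=4,f=8) a[fast]=7≠a[slow]=6 write a[5]=7 → slow++,fast++
(s=5,f=9) a[fast]=9≠a[slow]=7 write a[6]=9 → slow++,fast++
(s=6,f=10) a[fast]=9=a[slow] dup → fast++
(s=6,f=11) a[fast]=10≠a[slow]=9 write a[7]=10 → slow++,fast++
(s=7,f=12) a[fast]=10=a[slow] dup → fast++
(s=7,f=13) a[fast]=12≠a[slow]=10 write a[8]=12 → slow++,fast++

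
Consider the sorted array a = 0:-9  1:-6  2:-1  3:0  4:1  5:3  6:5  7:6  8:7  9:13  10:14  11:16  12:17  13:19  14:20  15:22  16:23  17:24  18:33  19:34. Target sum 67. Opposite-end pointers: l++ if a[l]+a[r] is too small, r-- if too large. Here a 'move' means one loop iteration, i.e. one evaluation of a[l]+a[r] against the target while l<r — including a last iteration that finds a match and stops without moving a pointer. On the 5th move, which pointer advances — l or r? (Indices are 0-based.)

l

l=0 r=19: -9+34=25 <67, l++
l=1 r=19: -6+34=28 <67, l++
l=2 r=19: -1+34=33 <67, l++
l=3 r=19: 0+34=34 <67, l++
l=4 r=19: 1+34=35 <67, l++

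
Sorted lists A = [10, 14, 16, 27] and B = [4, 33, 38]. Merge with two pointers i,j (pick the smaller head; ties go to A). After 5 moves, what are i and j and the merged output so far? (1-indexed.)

i=5, j=2, merged so far=[4, 10, 14, 16, 27]

i=1 j=1: A[i]=10>B[j]=4 take 4, j++
i=1 j=2: A[i]=10<=B[j]=33 take 10, i++
i=2 j=2: A[i]=14<=B[j]=33 take 14, i++
i=3 j=2: A[i]=16<=B[j]=33 take 16, i++
i=4 j=2: A[i]=27<=B[j]=33 take 27, i++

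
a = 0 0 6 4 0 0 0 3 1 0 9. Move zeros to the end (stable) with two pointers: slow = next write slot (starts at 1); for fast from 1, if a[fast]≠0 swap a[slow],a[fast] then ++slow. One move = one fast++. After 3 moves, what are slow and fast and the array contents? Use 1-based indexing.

slow=2, fast=4, a=[6, 0, 0, 4, 0, 0, 0, 3, 1, 0, 9]

slow=1 fast=1: a[fast]=0, fast++
slow=1 fast=2: a[fast]=0, fast++
slow=1 fast=3: a[fast]=6≠0 swap→a[1]=6, slow++,fast++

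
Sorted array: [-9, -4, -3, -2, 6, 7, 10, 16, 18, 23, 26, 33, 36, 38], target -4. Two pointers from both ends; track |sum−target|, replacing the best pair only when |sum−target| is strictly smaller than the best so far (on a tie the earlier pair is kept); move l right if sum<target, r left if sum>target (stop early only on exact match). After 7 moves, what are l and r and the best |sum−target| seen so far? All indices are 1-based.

[1,14] -9+38=29 d=33 * → r--
[1,13] -9+36=27 d=31 * → r--
[1,12] -9+33=24 d=28 * → r--
[1,11] -9+26=17 d=21 * → r--
[1,10] -9+23=14 d=18 * → r--
[1,9] -9+18=9 d=13 * → r--
[1,8] -9+16=7 d=11 * → r--

l=1, r=7, best |Δ|=11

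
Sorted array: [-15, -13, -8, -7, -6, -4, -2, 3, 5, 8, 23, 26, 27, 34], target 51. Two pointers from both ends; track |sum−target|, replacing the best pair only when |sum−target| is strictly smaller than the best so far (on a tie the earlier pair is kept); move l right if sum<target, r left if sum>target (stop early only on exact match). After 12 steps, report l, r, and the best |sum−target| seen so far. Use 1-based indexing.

l=12, r=13, best |Δ|=1

[1,14] -15+34=19 d=32 * → l++
[2,14] -13+34=21 d=30 * → l++
[3,14] -8+34=26 d=25 * → l++
[4,14] -7+34=27 d=24 * → l++
[5,14] -6+34=28 d=23 * → l++
[6,14] -4+34=30 d=21 * → l++
[7,14] -2+34=32 d=19 * → l++
[8,14] 3+34=37 d=14 * → l++
[9,14] 5+34=39 d=12 * → l++
[10,14] 8+34=42 d=9 * → l++
[11,14] 23+34=57 d=6 * → r--
[11,13] 23+27=50 d=1 * → l++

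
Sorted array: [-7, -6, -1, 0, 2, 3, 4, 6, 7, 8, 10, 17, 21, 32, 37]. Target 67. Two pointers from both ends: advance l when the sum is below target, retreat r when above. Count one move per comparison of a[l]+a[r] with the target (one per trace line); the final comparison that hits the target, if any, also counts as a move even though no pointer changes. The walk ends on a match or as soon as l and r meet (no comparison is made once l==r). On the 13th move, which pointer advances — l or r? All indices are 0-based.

l

[0,14] -7+37=30 <67 → l++
[1,14] -6+37=31 <67 → l++
[2,14] -1+37=36 <67 → l++
[3,14] 0+37=37 <67 → l++
[4,14] 2+37=39 <67 → l++
[5,14] 3+37=40 <67 → l++
[6,14] 4+37=41 <67 → l++
[7,14] 6+37=43 <67 → l++
[8,14] 7+37=44 <67 → l++
[9,14] 8+37=45 <67 → l++
[10,14] 10+37=47 <67 → l++
[11,14] 17+37=54 <67 → l++
[12,14] 21+37=58 <67 → l++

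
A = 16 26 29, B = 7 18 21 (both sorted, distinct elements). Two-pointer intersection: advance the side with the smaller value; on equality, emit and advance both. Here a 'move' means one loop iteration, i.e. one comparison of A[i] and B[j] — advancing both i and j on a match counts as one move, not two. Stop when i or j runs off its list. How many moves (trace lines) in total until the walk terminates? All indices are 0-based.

[i=0,j=0] 16>7 → j++
[i=0,j=1] 16<18 → i++
[i=1,j=1] 26>18 → j++
[i=1,j=2] 26>21 → j++

4 moves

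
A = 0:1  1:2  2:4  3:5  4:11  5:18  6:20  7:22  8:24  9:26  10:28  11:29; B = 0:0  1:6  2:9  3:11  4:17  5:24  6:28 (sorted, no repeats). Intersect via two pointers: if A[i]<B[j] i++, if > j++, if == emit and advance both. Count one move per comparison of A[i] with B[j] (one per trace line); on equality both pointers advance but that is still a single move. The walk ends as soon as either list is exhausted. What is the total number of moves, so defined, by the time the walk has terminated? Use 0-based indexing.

15 moves

i=0 j=0: 1>0, j++
i=0 j=1: 1<6, i++
i=1 j=1: 2<6, i++
i=2 j=1: 4<6, i++
i=3 j=1: 5<6, i++
i=4 j=1: 11>6, j++
i=4 j=2: 11>9, j++
i=4 j=3: 11==11 emit, i++,j++
i=5 j=4: 18>17, j++
i=5 j=5: 18<24, i++
i=6 j=5: 20<24, i++
i=7 j=5: 22<24, i++
i=8 j=5: 24==24 emit, i++,j++
i=9 j=6: 26<28, i++
i=10 j=6: 28==28 emit, i++,j++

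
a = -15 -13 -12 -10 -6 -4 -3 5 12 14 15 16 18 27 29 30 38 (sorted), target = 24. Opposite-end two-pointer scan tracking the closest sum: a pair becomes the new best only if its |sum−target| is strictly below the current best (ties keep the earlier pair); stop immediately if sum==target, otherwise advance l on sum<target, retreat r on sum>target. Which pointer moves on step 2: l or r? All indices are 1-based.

r

l=1 r=17: -15+38=23 d=1 *, l++
l=2 r=17: -13+38=25 d=1, r--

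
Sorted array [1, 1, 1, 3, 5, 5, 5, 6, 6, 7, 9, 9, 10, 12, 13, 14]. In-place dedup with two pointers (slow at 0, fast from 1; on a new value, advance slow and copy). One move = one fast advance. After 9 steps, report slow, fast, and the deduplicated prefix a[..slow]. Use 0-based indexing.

slow=0 fast=1: a[fast]=1=a[slow] dup, fast++
slow=0 fast=2: a[fast]=1=a[slow] dup, fast++
slow=0 fast=3: a[fast]=3≠a[slow]=1 write a[1]=3, slow++,fast++
slow=1 fast=4: a[fast]=5≠a[slow]=3 write a[2]=5, slow++,fast++
slow=2 fast=5: a[fast]=5=a[slow] dup, fast++
slow=2 fast=6: a[fast]=5=a[slow] dup, fast++
slow=2 fast=7: a[fast]=6≠a[slow]=5 write a[3]=6, slow++,fast++
slow=3 fast=8: a[fast]=6=a[slow] dup, fast++
slow=3 fast=9: a[fast]=7≠a[slow]=6 write a[4]=7, slow++,fast++

slow=4, fast=10, prefix=[1, 3, 5, 6, 7]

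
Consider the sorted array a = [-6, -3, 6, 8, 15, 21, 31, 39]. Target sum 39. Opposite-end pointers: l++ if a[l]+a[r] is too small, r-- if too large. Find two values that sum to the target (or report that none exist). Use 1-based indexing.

(8, 31)

l=1 r=8: -6+39=33 <39, l++
l=2 r=8: -3+39=36 <39, l++
l=3 r=8: 6+39=45 >39, r--
l=3 r=7: 6+31=37 <39, l++
l=4 r=7: 8+31=39, found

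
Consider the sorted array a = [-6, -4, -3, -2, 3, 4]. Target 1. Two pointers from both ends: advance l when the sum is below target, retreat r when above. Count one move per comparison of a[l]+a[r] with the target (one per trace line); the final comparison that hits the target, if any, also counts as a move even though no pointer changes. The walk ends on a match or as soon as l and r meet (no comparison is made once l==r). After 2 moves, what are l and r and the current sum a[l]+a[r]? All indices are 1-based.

l=3, r=6, sum=1

l=1 r=6: -6+4=-2 <1, l++
l=2 r=6: -4+4=0 <1, l++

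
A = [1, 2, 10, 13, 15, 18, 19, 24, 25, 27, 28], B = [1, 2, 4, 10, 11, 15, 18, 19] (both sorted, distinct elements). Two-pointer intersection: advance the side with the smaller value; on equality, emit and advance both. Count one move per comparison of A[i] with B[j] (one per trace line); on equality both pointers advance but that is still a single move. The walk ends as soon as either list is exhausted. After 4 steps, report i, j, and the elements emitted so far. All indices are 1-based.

i=1 j=1: 1==1 emit, i++,j++
i=2 j=2: 2==2 emit, i++,j++
i=3 j=3: 10>4, j++
i=3 j=4: 10==10 emit, i++,j++

i=4, j=5, emitted=[1, 2, 10]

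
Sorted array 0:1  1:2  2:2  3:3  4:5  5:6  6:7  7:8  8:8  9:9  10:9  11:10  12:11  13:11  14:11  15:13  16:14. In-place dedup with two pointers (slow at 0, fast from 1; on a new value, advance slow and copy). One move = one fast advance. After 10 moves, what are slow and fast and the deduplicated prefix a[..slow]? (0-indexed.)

slow=7, fast=11, prefix=[1, 2, 3, 5, 6, 7, 8, 9]

(s=0,f=1) a[fast]=2≠a[slow]=1 write a[1]=2 → slow++,fast++
(s=1,f=2) a[fast]=2=a[slow] dup → fast++
(s=1,f=3) a[fast]=3≠a[slow]=2 write a[2]=3 → slow++,fast++
(s=2,f=4) a[fast]=5≠a[slow]=3 write a[3]=5 → slow++,fast++
(s=3,f=5) a[fast]=6≠a[slow]=5 write a[4]=6 → slow++,fast++
(s=4,f=6) a[fast]=7≠a[slow]=6 write a[5]=7 → slow++,fast++
(s=5,f=7) a[fast]=8≠a[slow]=7 write a[6]=8 → slow++,fast++
(s=6,f=8) a[fast]=8=a[slow] dup → fast++
(s=6,f=9) a[fast]=9≠a[slow]=8 write a[7]=9 → slow++,fast++
(s=7,f=10) a[fast]=9=a[slow] dup → fast++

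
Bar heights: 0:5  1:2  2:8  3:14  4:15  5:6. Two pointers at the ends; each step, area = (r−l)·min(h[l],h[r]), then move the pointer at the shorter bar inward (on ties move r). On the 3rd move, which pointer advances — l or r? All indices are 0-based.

r

[0,5] min(5,6)*5=25 best=25 * → l++
[1,5] min(2,6)*4=8 best=25 → l++
[2,5] min(8,6)*3=18 best=25 → r--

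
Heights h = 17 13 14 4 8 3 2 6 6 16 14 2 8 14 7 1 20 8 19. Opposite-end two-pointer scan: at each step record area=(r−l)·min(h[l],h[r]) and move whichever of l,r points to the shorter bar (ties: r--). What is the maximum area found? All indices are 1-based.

max area = 306

[1,19] min(17,19)*18=306 best=306 * → l++
[2,19] min(13,19)*17=221 best=306 → l++
[3,19] min(14,19)*16=224 best=306 → l++
[4,19] min(4,19)*15=60 best=306 → l++
[5,19] min(8,19)*14=112 best=306 → l++
[6,19] min(3,19)*13=39 best=306 → l++
[7,19] min(2,19)*12=24 best=306 → l++
[8,19] min(6,19)*11=66 best=306 → l++
[9,19] min(6,19)*10=60 best=306 → l++
[10,19] min(16,19)*9=144 best=306 → l++
[11,19] min(14,19)*8=112 best=306 → l++
[12,19] min(2,19)*7=14 best=306 → l++
[13,19] min(8,19)*6=48 best=306 → l++
[14,19] min(14,19)*5=70 best=306 → l++
[15,19] min(7,19)*4=28 best=306 → l++
[16,19] min(1,19)*3=3 best=306 → l++
[17,19] min(20,19)*2=38 best=306 → r--
[17,18] min(20,8)*1=8 best=306 → r--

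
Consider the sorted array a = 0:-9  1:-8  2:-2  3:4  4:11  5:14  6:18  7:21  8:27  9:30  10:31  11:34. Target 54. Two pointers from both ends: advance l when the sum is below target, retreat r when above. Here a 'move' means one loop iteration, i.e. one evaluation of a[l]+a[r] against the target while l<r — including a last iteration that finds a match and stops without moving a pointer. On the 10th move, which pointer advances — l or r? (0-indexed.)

r

[0,11] -9+34=25 <54 → l++
[1,11] -8+34=26 <54 → l++
[2,11] -2+34=32 <54 → l++
[3,11] 4+34=38 <54 → l++
[4,11] 11+34=45 <54 → l++
[5,11] 14+34=48 <54 → l++
[6,11] 18+34=52 <54 → l++
[7,11] 21+34=55 >54 → r--
[7,10] 21+31=52 <54 → l++
[8,10] 27+31=58 >54 → r--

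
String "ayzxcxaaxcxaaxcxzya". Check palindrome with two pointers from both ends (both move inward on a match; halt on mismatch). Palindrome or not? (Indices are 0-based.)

palindrome

l=0 r=18: 'a'=='a', l++,r--
l=1 r=17: 'y'=='y', l++,r--
l=2 r=16: 'z'=='z', l++,r--
l=3 r=15: 'x'=='x', l++,r--
l=4 r=14: 'c'=='c', l++,r--
l=5 r=13: 'x'=='x', l++,r--
l=6 r=12: 'a'=='a', l++,r--
l=7 r=11: 'a'=='a', l++,r--
l=8 r=10: 'x'=='x', l++,r--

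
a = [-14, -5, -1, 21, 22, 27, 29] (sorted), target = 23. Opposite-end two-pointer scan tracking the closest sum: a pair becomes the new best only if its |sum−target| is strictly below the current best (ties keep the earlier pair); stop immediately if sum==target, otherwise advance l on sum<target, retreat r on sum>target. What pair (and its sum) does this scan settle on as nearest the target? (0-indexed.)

pair (-5, 29) with sum 24 (|Δ|=1)

[0,6] -14+29=15 d=8 * → l++
[1,6] -5+29=24 d=1 * → r--
[1,5] -5+27=22 d=1 → l++
[2,5] -1+27=26 d=3 → r--
[2,4] -1+22=21 d=2 → l++
[3,4] 21+22=43 d=20 → r--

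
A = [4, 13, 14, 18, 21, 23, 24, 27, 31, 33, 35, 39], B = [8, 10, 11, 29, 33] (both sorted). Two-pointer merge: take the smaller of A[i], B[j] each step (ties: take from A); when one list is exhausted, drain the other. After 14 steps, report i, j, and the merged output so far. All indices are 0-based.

i=10, j=4, merged so far=[4, 8, 10, 11, 13, 14, 18, 21, 23, 24, 27, 29, 31, 33]

[i=0,j=0] A[i]=4<=B[j]=8 take 4 → i++
[i=1,j=0] A[i]=13>B[j]=8 take 8 → j++
[i=1,j=1] A[i]=13>B[j]=10 take 10 → j++
[i=1,j=2] A[i]=13>B[j]=11 take 11 → j++
[i=1,j=3] A[i]=13<=B[j]=29 take 13 → i++
[i=2,j=3] A[i]=14<=B[j]=29 take 14 → i++
[i=3,j=3] A[i]=18<=B[j]=29 take 18 → i++
[i=4,j=3] A[i]=21<=B[j]=29 take 21 → i++
[i=5,j=3] A[i]=23<=B[j]=29 take 23 → i++
[i=6,j=3] A[i]=24<=B[j]=29 take 24 → i++
[i=7,j=3] A[i]=27<=B[j]=29 take 27 → i++
[i=8,j=3] A[i]=31>B[j]=29 take 29 → j++
[i=8,j=4] A[i]=31<=B[j]=33 take 31 → i++
[i=9,j=4] A[i]=33<=B[j]=33 take 33 → i++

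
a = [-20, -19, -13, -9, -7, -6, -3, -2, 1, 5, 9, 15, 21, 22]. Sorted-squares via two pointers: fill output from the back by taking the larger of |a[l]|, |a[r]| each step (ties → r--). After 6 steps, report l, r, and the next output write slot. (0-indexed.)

l=0 r=13: |-20|<=|22| out[13]=484, r--
l=0 r=12: |-20|<=|21| out[12]=441, r--
l=0 r=11: |-20|>|15| out[11]=400, l++
l=1 r=11: |-19|>|15| out[10]=361, l++
l=2 r=11: |-13|<=|15| out[9]=225, r--
l=2 r=10: |-13|>|9| out[8]=169, l++

l=3, r=10, next write slot=7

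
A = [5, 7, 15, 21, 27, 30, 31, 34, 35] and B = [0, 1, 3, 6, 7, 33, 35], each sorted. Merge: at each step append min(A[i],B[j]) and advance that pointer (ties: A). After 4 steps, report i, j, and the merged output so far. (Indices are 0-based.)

i=1, j=3, merged so far=[0, 1, 3, 5]

[i=0,j=0] A[i]=5>B[j]=0 take 0 → j++
[i=0,j=1] A[i]=5>B[j]=1 take 1 → j++
[i=0,j=2] A[i]=5>B[j]=3 take 3 → j++
[i=0,j=3] A[i]=5<=B[j]=6 take 5 → i++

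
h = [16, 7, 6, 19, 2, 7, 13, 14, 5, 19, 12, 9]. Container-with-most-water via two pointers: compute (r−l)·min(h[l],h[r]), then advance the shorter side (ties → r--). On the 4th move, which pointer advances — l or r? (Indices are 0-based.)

l

[0,11] min(16,9)*11=99 best=99 * → r--
[0,10] min(16,12)*10=120 best=120 * → r--
[0,9] min(16,19)*9=144 best=144 * → l++
[1,9] min(7,19)*8=56 best=144 → l++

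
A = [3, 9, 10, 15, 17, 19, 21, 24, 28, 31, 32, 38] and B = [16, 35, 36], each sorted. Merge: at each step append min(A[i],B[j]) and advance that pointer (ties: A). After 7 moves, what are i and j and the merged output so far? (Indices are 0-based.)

i=0 j=0: A[i]=3<=B[j]=16 take 3, i++
i=1 j=0: A[i]=9<=B[j]=16 take 9, i++
i=2 j=0: A[i]=10<=B[j]=16 take 10, i++
i=3 j=0: A[i]=15<=B[j]=16 take 15, i++
i=4 j=0: A[i]=17>B[j]=16 take 16, j++
i=4 j=1: A[i]=17<=B[j]=35 take 17, i++
i=5 j=1: A[i]=19<=B[j]=35 take 19, i++

i=6, j=1, merged so far=[3, 9, 10, 15, 16, 17, 19]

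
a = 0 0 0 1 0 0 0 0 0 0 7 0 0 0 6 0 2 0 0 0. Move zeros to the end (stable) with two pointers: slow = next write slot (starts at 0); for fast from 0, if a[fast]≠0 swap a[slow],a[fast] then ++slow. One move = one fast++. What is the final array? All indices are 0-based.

slow=0 fast=0: a[fast]=0, fast++
slow=0 fast=1: a[fast]=0, fast++
slow=0 fast=2: a[fast]=0, fast++
slow=0 fast=3: a[fast]=1≠0 swap→a[0]=1, slow++,fast++
slow=1 fast=4: a[fast]=0, fast++
slow=1 fast=5: a[fast]=0, fast++
slow=1 fast=6: a[fast]=0, fast++
slow=1 fast=7: a[fast]=0, fast++
slow=1 fast=8: a[fast]=0, fast++
slow=1 fast=9: a[fast]=0, fast++
slow=1 fast=10: a[fast]=7≠0 swap→a[1]=7, slow++,fast++
slow=2 fast=11: a[fast]=0, fast++
slow=2 fast=12: a[fast]=0, fast++
slow=2 fast=13: a[fast]=0, fast++
slow=2 fast=14: a[fast]=6≠0 swap→a[2]=6, slow++,fast++
slow=3 fast=15: a[fast]=0, fast++
slow=3 fast=16: a[fast]=2≠0 swap→a[3]=2, slow++,fast++
slow=4 fast=17: a[fast]=0, fast++
slow=4 fast=18: a[fast]=0, fast++
slow=4 fast=19: a[fast]=0, fast++

[1, 7, 6, 2, 0, 0, 0, 0, 0, 0, 0, 0, 0, 0, 0, 0, 0, 0, 0, 0]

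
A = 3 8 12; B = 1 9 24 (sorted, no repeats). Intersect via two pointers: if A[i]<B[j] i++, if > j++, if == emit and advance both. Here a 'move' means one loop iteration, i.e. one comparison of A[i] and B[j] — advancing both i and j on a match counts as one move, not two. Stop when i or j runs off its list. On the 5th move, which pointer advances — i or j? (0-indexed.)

i

[i=0,j=0] 3>1 → j++
[i=0,j=1] 3<9 → i++
[i=1,j=1] 8<9 → i++
[i=2,j=1] 12>9 → j++
[i=2,j=2] 12<24 → i++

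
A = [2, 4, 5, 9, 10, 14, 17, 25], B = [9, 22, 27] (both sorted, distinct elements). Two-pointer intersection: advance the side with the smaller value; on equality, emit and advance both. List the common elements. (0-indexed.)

intersection = [9]

i=0 j=0: 2<9, i++
i=1 j=0: 4<9, i++
i=2 j=0: 5<9, i++
i=3 j=0: 9==9 emit, i++,j++
i=4 j=1: 10<22, i++
i=5 j=1: 14<22, i++
i=6 j=1: 17<22, i++
i=7 j=1: 25>22, j++
i=7 j=2: 25<27, i++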